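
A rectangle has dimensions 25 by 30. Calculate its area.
Area = length * width
Area = 25 * 30
Area = 750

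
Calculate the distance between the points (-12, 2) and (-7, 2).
Using the distance formula: d = sqrt((x₂-x₁)² + (y₂-y₁)²)
dx = (-7) - (-12) = 5
dy = 2 - 2 = 0
d = sqrt(5² + 0²) = sqrt(25 + 0) = sqrt(25) = 5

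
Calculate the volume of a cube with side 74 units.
Volume = s³
Volume = 74³
Volume = 405224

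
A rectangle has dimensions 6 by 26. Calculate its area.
Area = length * width
Area = 6 * 26
Area = 156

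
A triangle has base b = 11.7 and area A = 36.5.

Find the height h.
A = ½bh  →  h = 2A/b
h = 2·36.5/11.7 = 6.239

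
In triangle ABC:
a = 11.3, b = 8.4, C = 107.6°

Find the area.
Using A = ½ab·sin(C):
A = ½·11.3·8.4·sin(107.6°) = ½·94.92·0.953191 = 45.24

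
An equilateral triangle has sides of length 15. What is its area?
Area = (sqrt(3)/4) * s²
Area = (sqrt(3)/4) * 15²
Area = (sqrt(3)/4) * 225
Area = 97.43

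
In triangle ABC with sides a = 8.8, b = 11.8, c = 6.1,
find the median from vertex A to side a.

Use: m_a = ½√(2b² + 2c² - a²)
m_a = ½√(2·11.8² + 2·6.1² - 8.8²)
m_a = ½√(278.48 + 74.42 - 77.44) = ½√275.46 = 8.298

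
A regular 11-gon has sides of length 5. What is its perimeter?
Perimeter = number of sides * side length
Perimeter = 11 * 5
Perimeter = 55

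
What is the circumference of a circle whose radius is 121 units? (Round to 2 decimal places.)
Circumference = 2 * pi * r
Circumference = 2 * pi * 121
Circumference = 760.27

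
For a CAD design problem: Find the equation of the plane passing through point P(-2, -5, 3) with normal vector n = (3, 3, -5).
d = n·P = (3)(-2) + (3)(-5) + (-5)(3) = -36
Plane: 3x + 3y - 5z = -36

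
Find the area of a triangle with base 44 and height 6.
Area = (1/2) * base * height
Area = (1/2) * 44 * 6
Area = 132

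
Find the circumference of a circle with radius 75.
Circumference = 2 * pi * r
Circumference = 2 * pi * 75
Circumference = 471.24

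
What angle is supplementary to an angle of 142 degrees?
Supplementary angles sum to 180 degrees.
Other angle = 180 - 142
Other angle = 38 degrees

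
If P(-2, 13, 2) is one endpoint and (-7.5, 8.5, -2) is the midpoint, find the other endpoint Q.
Q = (2×(-7.5) - (-2), 2×8.5 - 13, 2×(-2) - 2) = (-13, 4, -6)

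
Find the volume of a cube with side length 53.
Volume = s³
Volume = 53³
Volume = 148877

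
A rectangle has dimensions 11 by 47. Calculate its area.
Area = length * width
Area = 11 * 47
Area = 517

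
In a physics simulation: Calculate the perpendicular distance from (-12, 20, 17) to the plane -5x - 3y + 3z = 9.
d = |(-5)(-12) + (-3)(20) + 3(17) - (9)| / √((-5)² + (-3)² + 3²) = 42/√43 = 6.405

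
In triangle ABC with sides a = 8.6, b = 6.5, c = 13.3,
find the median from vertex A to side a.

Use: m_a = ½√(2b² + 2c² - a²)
m_a = ½√(2·6.5² + 2·13.3² - 8.6²)
m_a = ½√(84.5 + 353.78 - 73.96) = ½√364.32 = 9.544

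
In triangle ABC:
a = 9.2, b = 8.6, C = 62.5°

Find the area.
Using A = ½ab·sin(C):
A = ½·9.2·8.6·sin(62.5°) = ½·79.12·0.887011 = 35.09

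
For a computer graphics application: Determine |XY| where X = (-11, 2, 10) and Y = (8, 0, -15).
d = √[(19)² + (-2)² + (-25)²] = √990 = 31.46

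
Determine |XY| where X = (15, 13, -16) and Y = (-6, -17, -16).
d = √[(-21)² + (-30)² + (0)²] = √1341 = 36.62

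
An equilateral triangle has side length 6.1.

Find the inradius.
For an equilateral triangle, r = s/(2√3) where s is the side.
r = 6.1/(2√3) = 6.1/3.464102 = 1.761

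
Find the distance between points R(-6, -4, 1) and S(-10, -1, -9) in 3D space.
d = √[(-4)² + (3)² + (-10)²] = √125 = 11.18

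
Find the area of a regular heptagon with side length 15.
For a regular 7-gon with side length s = 15:
Apothem a = s / (2*tan(pi/7)) = 15 / (2*tan(pi/7)) ≈ 15.5739
Perimeter P = 7 * 15 = 105
Area = (1/2) * P * a = (1/2) * 105 * 15.5739 = 817.63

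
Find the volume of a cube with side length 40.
Volume = s³
Volume = 40³
Volume = 64000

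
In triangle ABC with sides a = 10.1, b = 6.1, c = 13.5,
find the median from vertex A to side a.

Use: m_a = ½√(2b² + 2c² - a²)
m_a = ½√(2·6.1² + 2·13.5² - 10.1²)
m_a = ½√(74.42 + 364.5 - 102.01) = ½√336.91 = 9.178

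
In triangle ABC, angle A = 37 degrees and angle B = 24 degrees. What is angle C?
Sum of angles in a triangle = 180 degrees
Third angle = 180 - 37 - 24
Third angle = 119 degrees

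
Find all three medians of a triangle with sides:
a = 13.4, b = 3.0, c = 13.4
Using m_x = ½√(2y² + 2z² - x²):
m_a = ½√(2·3.0² + 2·13.4² - 13.4²) = ½√197.56 = 7.028
m_b = ½√(2·13.4² + 2·13.4² - 3.0²) = ½√709.24 = 13.32
m_c = ½√(2·13.4² + 2·3.0² - 13.4²) = ½√197.56 = 7.028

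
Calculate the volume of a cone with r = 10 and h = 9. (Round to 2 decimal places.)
Volume = (1/3) * pi * r² * h
Volume = (1/3) * pi * 10² * 9
Volume = (1/3) * pi * 100 * 9
Volume = (1/3) * pi * 900
Volume = 942.48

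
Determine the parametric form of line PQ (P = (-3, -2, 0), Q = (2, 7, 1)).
Direction vector d = Q - P = (5, 9, 1)
x = -3 + 5t, y = -2 + 9t, z = 0 + t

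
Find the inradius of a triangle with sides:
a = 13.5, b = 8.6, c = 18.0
s = (a+b+c)/2 = (13.5+8.6+18.0)/2 = 20.05
Area = √(s(s-a)(s-b)(s-c)) = √(20.05·6.55·11.45·2.05) = 55.521
r = Area/s = 55.521/20.05 = 2.769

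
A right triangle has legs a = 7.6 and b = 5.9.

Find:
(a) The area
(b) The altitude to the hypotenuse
(a) Area = ½ab = ½·7.6·5.9 = 22.42
(b) Hypotenuse c = √(7.6² + 5.9²) = √92.57 = 9.62133
    Area = ½·c·h_c  →  h_c = 2·Area/c = 2·22.42/9.62133 = 4.66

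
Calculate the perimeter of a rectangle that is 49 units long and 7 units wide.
Perimeter = 2 * (length + width)
Perimeter = 2 * (49 + 7)
Perimeter = 2 * 56
Perimeter = 112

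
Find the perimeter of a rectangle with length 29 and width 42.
Perimeter = 2 * (length + width)
Perimeter = 2 * (29 + 42)
Perimeter = 2 * 71
Perimeter = 142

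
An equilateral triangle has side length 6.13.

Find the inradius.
For an equilateral triangle, r = s/(2√3) where s is the side.
r = 6.13/(2√3) = 6.13/3.464102 = 1.77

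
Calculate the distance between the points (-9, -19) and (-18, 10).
Using the distance formula: d = sqrt((x₂-x₁)² + (y₂-y₁)²)
dx = (-18) - (-9) = -9
dy = 10 - (-19) = 29
d = sqrt((-9)² + 29²) = sqrt(81 + 841) = sqrt(922) = 30.36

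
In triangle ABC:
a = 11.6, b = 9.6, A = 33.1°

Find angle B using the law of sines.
sin(B)/b = sin(A)/a
sin(B) = b·sin(A)/a = 9.6·sin(33.1°)/11.6 = 0.451946
B = arcsin(0.451946) = 26.87°  (b ≤ a, so B ≤ A and the acute solution is unique)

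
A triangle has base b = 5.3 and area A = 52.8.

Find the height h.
A = ½bh  →  h = 2A/b
h = 2·52.8/5.3 = 19.92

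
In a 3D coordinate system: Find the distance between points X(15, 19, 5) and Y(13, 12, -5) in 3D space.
d = √[(-2)² + (-7)² + (-10)²] = √153 = 12.37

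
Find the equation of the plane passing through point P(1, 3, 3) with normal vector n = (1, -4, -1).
d = n·P = (1)(1) + (-4)(3) + (-1)(3) = -14
Plane: x - 4y - z = -14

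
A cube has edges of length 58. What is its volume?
Volume = s³
Volume = 58³
Volume = 195112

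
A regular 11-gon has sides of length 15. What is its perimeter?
Perimeter = number of sides * side length
Perimeter = 11 * 15
Perimeter = 165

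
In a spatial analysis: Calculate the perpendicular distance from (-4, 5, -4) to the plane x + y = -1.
d = |1(-4) + 1(5) + 0(-4) - (-1)| / √(1² + 1² + 0²) = 2/√2 = 1.414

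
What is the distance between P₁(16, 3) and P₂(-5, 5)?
Using the distance formula: d = sqrt((x₂-x₁)² + (y₂-y₁)²)
dx = (-5) - 16 = -21
dy = 5 - 3 = 2
d = sqrt((-21)² + 2²) = sqrt(441 + 4) = sqrt(445) = 21.10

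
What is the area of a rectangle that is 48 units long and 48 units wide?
Area = length * width
Area = 48 * 48
Area = 2304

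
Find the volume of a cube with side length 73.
Volume = s³
Volume = 73³
Volume = 389017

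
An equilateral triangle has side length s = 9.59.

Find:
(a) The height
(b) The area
(a) Height h = s·√3/2 = 9.59·√3/2 = 8.305
(b) Area = (√3/4)·s² = (√3/4)·9.59² = (√3/4)·91.9681 = 39.82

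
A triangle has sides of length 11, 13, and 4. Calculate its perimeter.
Perimeter = sum of all sides
Perimeter = 11 + 13 + 4
Perimeter = 28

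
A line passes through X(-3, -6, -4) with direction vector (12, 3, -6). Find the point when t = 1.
P(1) = (-3 + 12(1), -6 + 3(1), -4 + (-6)(1)) = (9, -3, -10)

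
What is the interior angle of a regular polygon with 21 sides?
Interior angle of a regular n-gon = (n-2)*180/n
Interior angle = (21-2)*180/21
Interior angle = 19*180/21
Interior angle = 3420/21
Interior angle = 162.86 degrees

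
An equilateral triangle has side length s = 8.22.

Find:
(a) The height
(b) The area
(a) Height h = s·√3/2 = 8.22·√3/2 = 7.119
(b) Area = (√3/4)·s² = (√3/4)·8.22² = (√3/4)·67.5684 = 29.26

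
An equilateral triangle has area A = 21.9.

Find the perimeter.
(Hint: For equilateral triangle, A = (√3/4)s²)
A = (√3/4)s²  →  s² = 4A/√3 = 4·21.9/√3 = 50.5759
s = 7.11167
Perimeter = 3s = 21.34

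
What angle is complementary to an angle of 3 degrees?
Complementary angles sum to 90 degrees.
Other angle = 90 - 3
Other angle = 87 degrees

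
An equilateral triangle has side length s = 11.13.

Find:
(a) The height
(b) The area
(a) Height h = s·√3/2 = 11.13·√3/2 = 9.639
(b) Area = (√3/4)·s² = (√3/4)·11.13² = (√3/4)·123.877 = 53.64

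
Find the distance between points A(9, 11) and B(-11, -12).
Using the distance formula: d = sqrt((x₂-x₁)² + (y₂-y₁)²)
dx = (-11) - 9 = -20
dy = (-12) - 11 = -23
d = sqrt((-20)² + (-23)²) = sqrt(400 + 529) = sqrt(929) = 30.48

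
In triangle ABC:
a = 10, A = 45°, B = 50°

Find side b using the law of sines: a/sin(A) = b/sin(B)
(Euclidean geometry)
b = a·sin(B)/sin(A) = 10·sin(50°)/sin(45°)
b = 10·0.766044/0.707107 = 10.83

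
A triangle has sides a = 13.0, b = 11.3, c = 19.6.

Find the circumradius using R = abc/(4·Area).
s = (a+b+c)/2 = 21.95
Area = √(s(s-a)(s-b)(s-c)) = √(21.95·8.95·10.65·2.35) = 70.1193
R = abc/(4·Area) = (13.0·11.3·19.6)/(4·70.1193) = 2879.24/280.4772 = 10.27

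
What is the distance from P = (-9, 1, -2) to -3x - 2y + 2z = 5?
d = |(-3)(-9) + (-2)(1) + 2(-2) - (5)| / √((-3)² + (-2)² + 2²) = 16/√17 = 3.881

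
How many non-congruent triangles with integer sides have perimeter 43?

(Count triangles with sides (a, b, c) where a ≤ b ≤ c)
With a ≤ b ≤ c and a + b + c = 43, the triangle inequality a + b > c gives c < 43/2, so c ≤ 21.
Iterate a from 1 to ⌊p/3⌋ = 14; for each a, b ranges from a to ⌊(p−a)/2⌋ with c = p − a − b, keeping only c ≥ b.
Triples: (1, 21, 21), (2, 20, 21), (3, 19, 21), …
Count = 44 triangles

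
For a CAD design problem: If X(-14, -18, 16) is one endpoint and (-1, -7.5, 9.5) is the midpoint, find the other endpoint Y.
Y = (2×(-1) - (-14), 2×(-7.5) - (-18), 2×9.5 - 16) = (12, 3, 3)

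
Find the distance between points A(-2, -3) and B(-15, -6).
Using the distance formula: d = sqrt((x₂-x₁)² + (y₂-y₁)²)
dx = (-15) - (-2) = -13
dy = (-6) - (-3) = -3
d = sqrt((-13)² + (-3)²) = sqrt(169 + 9) = sqrt(178) = 13.34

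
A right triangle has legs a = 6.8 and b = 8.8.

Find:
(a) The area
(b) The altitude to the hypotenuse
(a) Area = ½ab = ½·6.8·8.8 = 29.92
(b) Hypotenuse c = √(6.8² + 8.8²) = √123.68 = 11.1212
    Area = ½·c·h_c  →  h_c = 2·Area/c = 2·29.92/11.1212 = 5.381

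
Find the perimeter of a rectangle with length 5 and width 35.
Perimeter = 2 * (length + width)
Perimeter = 2 * (5 + 35)
Perimeter = 2 * 40
Perimeter = 80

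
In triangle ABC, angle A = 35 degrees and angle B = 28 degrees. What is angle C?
Sum of angles in a triangle = 180 degrees
Third angle = 180 - 35 - 28
Third angle = 117 degrees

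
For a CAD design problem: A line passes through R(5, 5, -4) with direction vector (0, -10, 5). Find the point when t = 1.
P(1) = (5 + 0(1), 5 + (-10)(1), -4 + 5(1)) = (5, -5, 1)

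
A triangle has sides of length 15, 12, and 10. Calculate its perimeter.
Perimeter = sum of all sides
Perimeter = 15 + 12 + 10
Perimeter = 37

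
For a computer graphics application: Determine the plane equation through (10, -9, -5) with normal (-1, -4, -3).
d = n·P = (-1)(10) + (-4)(-9) + (-3)(-5) = 41
Plane: -x - 4y - 3z = 41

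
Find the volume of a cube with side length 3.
Volume = s³
Volume = 3³
Volume = 27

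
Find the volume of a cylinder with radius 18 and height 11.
Volume = pi * r² * h
Volume = pi * 18² * 11
Volume = pi * 324 * 11
Volume = pi * 3564
Volume = 11196.64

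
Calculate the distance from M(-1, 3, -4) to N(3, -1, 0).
d = √[(4)² + (-4)² + (4)²] = √48 = 6.928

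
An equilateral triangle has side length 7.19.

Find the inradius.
For an equilateral triangle, r = s/(2√3) where s is the side.
r = 7.19/(2√3) = 7.19/3.464102 = 2.076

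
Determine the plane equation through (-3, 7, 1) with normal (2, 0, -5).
d = n·P = (2)(-3) + (0)(7) + (-5)(1) = -11
Plane: 2x - 5z = -11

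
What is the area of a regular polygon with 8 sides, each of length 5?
For a regular 8-gon with side length s = 5:
Apothem a = s / (2*tan(pi/8)) = 5 / (2*tan(pi/8)) ≈ 6.0355
Perimeter P = 8 * 5 = 40
Area = (1/2) * P * a = (1/2) * 40 * 6.0355 = 120.71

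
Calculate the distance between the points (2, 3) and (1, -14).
Using the distance formula: d = sqrt((x₂-x₁)² + (y₂-y₁)²)
dx = 1 - 2 = -1
dy = (-14) - 3 = -17
d = sqrt((-1)² + (-17)²) = sqrt(1 + 289) = sqrt(290) = 17.03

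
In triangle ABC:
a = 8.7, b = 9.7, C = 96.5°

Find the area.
Using A = ½ab·sin(C):
A = ½·8.7·9.7·sin(96.5°) = ½·84.39·0.993572 = 41.92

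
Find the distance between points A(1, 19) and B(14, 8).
Using the distance formula: d = sqrt((x₂-x₁)² + (y₂-y₁)²)
dx = 14 - 1 = 13
dy = 8 - 19 = -11
d = sqrt(13² + (-11)²) = sqrt(169 + 121) = sqrt(290) = 17.03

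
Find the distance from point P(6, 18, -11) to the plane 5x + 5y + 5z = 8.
d = |5(6) + 5(18) + 5(-11) - (8)| / √(5² + 5² + 5²) = 57/√75 = 6.582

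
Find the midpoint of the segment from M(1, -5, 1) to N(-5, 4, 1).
Midpoint = ((1-5)/2, (-5+4)/2, (1+1)/2) = (-2, -0.5, 1)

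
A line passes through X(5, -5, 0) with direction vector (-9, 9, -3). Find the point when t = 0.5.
P(0.5) = (5 + (-9)(0.5), -5 + 9(0.5), 0 + (-3)(0.5)) = (0.5, -0.5, -1.5)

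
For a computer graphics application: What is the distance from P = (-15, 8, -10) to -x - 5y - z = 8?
d = |(-1)(-15) + (-5)(8) + (-1)(-10) - (8)| / √((-1)² + (-5)² + (-1)²) = 23/√27 = 4.426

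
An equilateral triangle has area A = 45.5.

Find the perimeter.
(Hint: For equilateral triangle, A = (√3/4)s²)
A = (√3/4)s²  →  s² = 4A/√3 = 4·45.5/√3 = 105.078
s = 10.2507
Perimeter = 3s = 30.75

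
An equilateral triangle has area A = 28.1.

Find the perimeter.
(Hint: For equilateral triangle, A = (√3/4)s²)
A = (√3/4)s²  →  s² = 4A/√3 = 4·28.1/√3 = 64.8942
s = 8.05569
Perimeter = 3s = 24.17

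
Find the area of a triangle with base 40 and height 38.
Area = (1/2) * base * height
Area = (1/2) * 40 * 38
Area = 760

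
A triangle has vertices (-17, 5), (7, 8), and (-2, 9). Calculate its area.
Using the coordinate formula: Area = (1/2)|x₁(y₂-y₃) + x₂(y₃-y₁) + x₃(y₁-y₂)|
Area = (1/2)|(-17)(8-9) + 7(9-5) + (-2)(5-8)|
Area = (1/2)|(-17)*(-1) + 7*4 + (-2)*(-3)|
Area = (1/2)|17 + 28 + 6|
Area = (1/2)*51 = 25.50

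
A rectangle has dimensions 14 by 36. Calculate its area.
Area = length * width
Area = 14 * 36
Area = 504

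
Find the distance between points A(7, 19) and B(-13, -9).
Using the distance formula: d = sqrt((x₂-x₁)² + (y₂-y₁)²)
dx = (-13) - 7 = -20
dy = (-9) - 19 = -28
d = sqrt((-20)² + (-28)²) = sqrt(400 + 784) = sqrt(1184) = 34.41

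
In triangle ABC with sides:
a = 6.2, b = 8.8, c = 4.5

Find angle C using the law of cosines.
cos(C) = (a² + b² - c²)/(2ab)
cos(C) = (6.2² + 8.8² - 4.5²)/(2·6.2·8.8) = 95.63/109.12 = 0.876375
C = arccos(0.876375) = 28.79°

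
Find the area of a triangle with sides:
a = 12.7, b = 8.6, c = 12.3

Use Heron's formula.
s = (a+b+c)/2 = (12.7+8.6+12.3)/2 = 16.8
A = √(s(s-a)(s-b)(s-c)) = √(16.8·4.1·8.2·4.5)
A = √2541.67 = 50.41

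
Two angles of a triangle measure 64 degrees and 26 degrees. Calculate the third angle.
Sum of angles in a triangle = 180 degrees
Third angle = 180 - 64 - 26
Third angle = 90 degrees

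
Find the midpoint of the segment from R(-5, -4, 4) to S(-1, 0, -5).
Midpoint = ((-5-1)/2, (-4+0)/2, (4-5)/2) = (-3, -2, -0.5)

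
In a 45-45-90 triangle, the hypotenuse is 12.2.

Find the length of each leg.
In a 45-45-90 triangle, hypotenuse = leg·√2  →  leg = hypotenuse/√2
leg = 12.2/√2 = 8.627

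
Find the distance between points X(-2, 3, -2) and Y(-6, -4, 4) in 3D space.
d = √[(-4)² + (-7)² + (6)²] = √101 = 10.05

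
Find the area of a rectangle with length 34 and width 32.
Area = length * width
Area = 34 * 32
Area = 1088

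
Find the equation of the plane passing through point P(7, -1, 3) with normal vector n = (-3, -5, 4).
d = n·P = (-3)(7) + (-5)(-1) + (4)(3) = -4
Plane: -3x - 5y + 4z = -4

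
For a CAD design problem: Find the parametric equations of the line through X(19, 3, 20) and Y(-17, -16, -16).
Direction vector d = Y - X = (-36, -19, -36)
x = 19 - 36t, y = 3 - 19t, z = 20 - 36t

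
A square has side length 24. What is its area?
Area = s²
Area = 24²
Area = 576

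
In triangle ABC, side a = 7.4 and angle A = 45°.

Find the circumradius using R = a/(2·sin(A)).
R = a/(2·sin(A)) = 7.4/(2·sin(45°))
R = 7.4/(2·0.707107) = 7.4/1.414214 = 5.233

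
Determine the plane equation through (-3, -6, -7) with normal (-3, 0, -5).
d = n·P = (-3)(-3) + (0)(-6) + (-5)(-7) = 44
Plane: -3x - 5z = 44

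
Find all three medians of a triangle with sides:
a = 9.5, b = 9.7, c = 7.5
Using m_x = ½√(2y² + 2z² - x²):
m_a = ½√(2·9.7² + 2·7.5² - 9.5²) = ½√210.43 = 7.253
m_b = ½√(2·9.5² + 2·7.5² - 9.7²) = ½√198.91 = 7.052
m_c = ½√(2·9.5² + 2·9.7² - 7.5²) = ½√312.43 = 8.838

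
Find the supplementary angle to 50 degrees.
Supplementary angles sum to 180 degrees.
Other angle = 180 - 50
Other angle = 130 degrees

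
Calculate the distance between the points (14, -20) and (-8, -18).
Using the distance formula: d = sqrt((x₂-x₁)² + (y₂-y₁)²)
dx = (-8) - 14 = -22
dy = (-18) - (-20) = 2
d = sqrt((-22)² + 2²) = sqrt(484 + 4) = sqrt(488) = 22.09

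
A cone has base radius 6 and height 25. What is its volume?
Volume = (1/3) * pi * r² * h
Volume = (1/3) * pi * 6² * 25
Volume = (1/3) * pi * 36 * 25
Volume = (1/3) * pi * 900
Volume = 942.48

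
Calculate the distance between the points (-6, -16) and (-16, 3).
Using the distance formula: d = sqrt((x₂-x₁)² + (y₂-y₁)²)
dx = (-16) - (-6) = -10
dy = 3 - (-16) = 19
d = sqrt((-10)² + 19²) = sqrt(100 + 361) = sqrt(461) = 21.47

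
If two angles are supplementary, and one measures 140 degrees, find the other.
Supplementary angles sum to 180 degrees.
Other angle = 180 - 140
Other angle = 40 degrees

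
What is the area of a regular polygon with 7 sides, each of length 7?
For a regular 7-gon with side length s = 7:
Apothem a = s / (2*tan(pi/7)) = 7 / (2*tan(pi/7)) ≈ 7.2678
Perimeter P = 7 * 7 = 49
Area = (1/2) * P * a = (1/2) * 49 * 7.2678 = 178.06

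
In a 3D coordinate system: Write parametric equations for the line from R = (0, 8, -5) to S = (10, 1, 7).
Direction vector d = S - R = (10, -7, 12)
x = 0 + 10t, y = 8 - 7t, z = -5 + 12t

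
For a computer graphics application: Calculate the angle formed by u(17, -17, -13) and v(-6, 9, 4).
u·v = -307, |u|² = 747, |v|² = 133
cos θ = -307/√99351 ≈ -0.974
θ ≈ 166.9°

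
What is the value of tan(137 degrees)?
tan(137 degrees) = -0.9325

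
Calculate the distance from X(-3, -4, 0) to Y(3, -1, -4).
d = √[(6)² + (3)² + (-4)²] = √61 = 7.81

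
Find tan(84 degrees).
tan(84 degrees) = 9.5144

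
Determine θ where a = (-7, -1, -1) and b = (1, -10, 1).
a·b = 2, |a|² = 51, |b|² = 102
cos θ = 2/√5202 ≈ 0.02773
θ ≈ 88.41°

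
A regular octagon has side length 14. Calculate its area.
For a regular 8-gon with side length s = 14:
Apothem a = s / (2*tan(pi/8)) = 14 / (2*tan(pi/8)) ≈ 16.8995
Perimeter P = 8 * 14 = 112
Area = (1/2) * P * a = (1/2) * 112 * 16.8995 = 946.37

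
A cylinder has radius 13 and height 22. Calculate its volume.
Volume = pi * r² * h
Volume = pi * 13² * 22
Volume = pi * 169 * 22
Volume = pi * 3718
Volume = 11680.44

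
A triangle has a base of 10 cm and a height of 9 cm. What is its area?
Area = (1/2) * base * height
Area = (1/2) * 10 * 9
Area = 45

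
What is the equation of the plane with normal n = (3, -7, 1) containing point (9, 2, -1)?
d = n·P = (3)(9) + (-7)(2) + (1)(-1) = 12
Plane: 3x - 7y + z = 12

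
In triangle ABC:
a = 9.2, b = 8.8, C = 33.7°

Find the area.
Using A = ½ab·sin(C):
A = ½·9.2·8.8·sin(33.7°) = ½·80.96·0.554844 = 22.46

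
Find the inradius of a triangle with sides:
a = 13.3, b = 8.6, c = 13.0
s = (a+b+c)/2 = (13.3+8.6+13.0)/2 = 17.45
Area = √(s(s-a)(s-b)(s-c)) = √(17.45·4.15·8.85·4.45) = 53.404
r = Area/s = 53.404/17.45 = 3.06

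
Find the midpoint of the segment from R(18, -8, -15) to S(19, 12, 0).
Midpoint = ((18+19)/2, (-8+12)/2, (-15+0)/2) = (18.5, 2, -7.5)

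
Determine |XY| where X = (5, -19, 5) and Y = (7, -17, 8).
d = √[(2)² + (2)² + (3)²] = √17 = 4.123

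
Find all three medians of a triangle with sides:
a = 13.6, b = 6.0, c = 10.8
Using m_x = ½√(2y² + 2z² - x²):
m_a = ½√(2·6.0² + 2·10.8² - 13.6²) = ½√120.32 = 5.485
m_b = ½√(2·13.6² + 2·10.8² - 6.0²) = ½√567.2 = 11.91
m_c = ½√(2·13.6² + 2·6.0² - 10.8²) = ½√325.28 = 9.018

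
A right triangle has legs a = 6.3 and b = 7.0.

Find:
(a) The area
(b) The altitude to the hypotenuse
(a) Area = ½ab = ½·6.3·7.0 = 22.05
(b) Hypotenuse c = √(6.3² + 7.0²) = √88.69 = 9.41754
    Area = ½·c·h_c  →  h_c = 2·Area/c = 2·22.05/9.41754 = 4.683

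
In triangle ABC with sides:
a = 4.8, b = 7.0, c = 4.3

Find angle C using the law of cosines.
cos(C) = (a² + b² - c²)/(2ab)
cos(C) = (4.8² + 7.0² - 4.3²)/(2·4.8·7.0) = 53.55/67.2 = 0.796875
C = arccos(0.796875) = 37.17°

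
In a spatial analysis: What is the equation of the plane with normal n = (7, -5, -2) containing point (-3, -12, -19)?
d = n·P = (7)(-3) + (-5)(-12) + (-2)(-19) = 77
Plane: 7x - 5y - 2z = 77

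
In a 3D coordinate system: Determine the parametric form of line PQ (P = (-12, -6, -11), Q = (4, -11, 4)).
Direction vector d = Q - P = (16, -5, 15)
x = -12 + 16t, y = -6 - 5t, z = -11 + 15t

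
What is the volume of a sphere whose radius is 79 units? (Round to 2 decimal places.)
Volume = (4/3) * pi * r³
Volume = (4/3) * pi * 79³
Volume = (4/3) * pi * 493039
Volume = 2065236.93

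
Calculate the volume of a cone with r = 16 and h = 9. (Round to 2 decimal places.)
Volume = (1/3) * pi * r² * h
Volume = (1/3) * pi * 16² * 9
Volume = (1/3) * pi * 256 * 9
Volume = (1/3) * pi * 2304
Volume = 2412.74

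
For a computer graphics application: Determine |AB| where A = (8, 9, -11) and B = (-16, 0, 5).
d = √[(-24)² + (-9)² + (16)²] = √913 = 30.22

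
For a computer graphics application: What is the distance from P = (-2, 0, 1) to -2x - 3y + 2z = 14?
d = |(-2)(-2) + (-3)(0) + 2(1) - (14)| / √((-2)² + (-3)² + 2²) = 8/√17 = 1.94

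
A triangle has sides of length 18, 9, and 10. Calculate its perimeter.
Perimeter = sum of all sides
Perimeter = 18 + 9 + 10
Perimeter = 37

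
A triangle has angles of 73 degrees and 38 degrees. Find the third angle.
Sum of angles in a triangle = 180 degrees
Third angle = 180 - 73 - 38
Third angle = 69 degrees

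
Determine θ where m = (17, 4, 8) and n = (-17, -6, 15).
m·n = -193, |m|² = 369, |n|² = 550
cos θ = -193/√202950 ≈ -0.4284
θ ≈ 115.4°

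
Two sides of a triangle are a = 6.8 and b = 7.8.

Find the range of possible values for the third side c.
By the triangle inequality: |a - b| < c < a + b
|6.8 - 7.8| < c < 6.8 + 7.8
1 < c < 14.6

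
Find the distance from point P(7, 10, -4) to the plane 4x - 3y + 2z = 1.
d = |4(7) + (-3)(10) + 2(-4) - (1)| / √(4² + (-3)² + 2²) = 11/√29 = 2.043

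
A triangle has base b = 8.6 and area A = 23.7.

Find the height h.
A = ½bh  →  h = 2A/b
h = 2·23.7/8.6 = 5.512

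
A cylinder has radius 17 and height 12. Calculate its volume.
Volume = pi * r² * h
Volume = pi * 17² * 12
Volume = pi * 289 * 12
Volume = pi * 3468
Volume = 10895.04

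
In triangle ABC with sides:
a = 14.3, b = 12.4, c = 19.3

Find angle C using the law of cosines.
cos(C) = (a² + b² - c²)/(2ab)
cos(C) = (14.3² + 12.4² - 19.3²)/(2·14.3·12.4) = -14.24/354.64 = -0.040153
C = arccos(-0.040153) = 92.3°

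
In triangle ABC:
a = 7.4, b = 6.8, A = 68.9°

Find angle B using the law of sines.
sin(B)/b = sin(A)/a
sin(B) = b·sin(A)/a = 6.8·sin(68.9°)/7.4 = 0.857309
B = arcsin(0.857309) = 59.02°  (b ≤ a, so B ≤ A and the acute solution is unique)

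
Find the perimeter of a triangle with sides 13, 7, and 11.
Perimeter = sum of all sides
Perimeter = 13 + 7 + 11
Perimeter = 31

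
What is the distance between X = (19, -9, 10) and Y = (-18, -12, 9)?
d = √[(-37)² + (-3)² + (-1)²] = √1379 = 37.13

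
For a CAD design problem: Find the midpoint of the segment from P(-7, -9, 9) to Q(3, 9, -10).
Midpoint = ((-7+3)/2, (-9+9)/2, (9-10)/2) = (-2, 0, -0.5)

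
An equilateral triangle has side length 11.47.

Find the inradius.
For an equilateral triangle, r = s/(2√3) where s is the side.
r = 11.47/(2√3) = 11.47/3.464102 = 3.311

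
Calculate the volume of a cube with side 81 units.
Volume = s³
Volume = 81³
Volume = 531441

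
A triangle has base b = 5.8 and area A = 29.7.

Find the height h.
A = ½bh  →  h = 2A/b
h = 2·29.7/5.8 = 10.24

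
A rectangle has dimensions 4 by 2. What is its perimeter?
Perimeter = 2 * (length + width)
Perimeter = 2 * (4 + 2)
Perimeter = 2 * 6
Perimeter = 12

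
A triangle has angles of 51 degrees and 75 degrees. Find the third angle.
Sum of angles in a triangle = 180 degrees
Third angle = 180 - 51 - 75
Third angle = 54 degrees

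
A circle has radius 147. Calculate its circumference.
Circumference = 2 * pi * r
Circumference = 2 * pi * 147
Circumference = 923.63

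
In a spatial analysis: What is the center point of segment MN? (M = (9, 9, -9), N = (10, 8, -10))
Midpoint = ((9+10)/2, (9+8)/2, (-9-10)/2) = (9.5, 8.5, -9.5)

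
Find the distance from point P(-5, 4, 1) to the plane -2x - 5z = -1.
d = |(-2)(-5) + 0(4) + (-5)(1) - (-1)| / √((-2)² + 0² + (-5)²) = 6/√29 = 1.114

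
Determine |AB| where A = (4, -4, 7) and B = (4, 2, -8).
d = √[(0)² + (6)² + (-15)²] = √261 = 16.16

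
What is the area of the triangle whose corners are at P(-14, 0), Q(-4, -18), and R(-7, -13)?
Using the coordinate formula: Area = (1/2)|x₁(y₂-y₃) + x₂(y₃-y₁) + x₃(y₁-y₂)|
Area = (1/2)|(-14)((-18)-(-13)) + (-4)((-13)-0) + (-7)(0-(-18))|
Area = (1/2)|(-14)*(-5) + (-4)*(-13) + (-7)*18|
Area = (1/2)|70 + 52 + (-126)|
Area = (1/2)*4 = 2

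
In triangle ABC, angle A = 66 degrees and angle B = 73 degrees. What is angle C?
Sum of angles in a triangle = 180 degrees
Third angle = 180 - 66 - 73
Third angle = 41 degrees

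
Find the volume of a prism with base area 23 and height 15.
Volume = base area * height
Volume = 23 * 15
Volume = 345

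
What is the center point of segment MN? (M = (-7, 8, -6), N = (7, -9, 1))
Midpoint = ((-7+7)/2, (8-9)/2, (-6+1)/2) = (0, -0.5, -2.5)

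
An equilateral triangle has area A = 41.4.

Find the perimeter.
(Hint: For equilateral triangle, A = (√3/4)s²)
A = (√3/4)s²  →  s² = 4A/√3 = 4·41.4/√3 = 95.6092
s = 9.778
Perimeter = 3s = 29.33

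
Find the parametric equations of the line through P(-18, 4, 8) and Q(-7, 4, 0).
Direction vector d = Q - P = (11, 0, -8)
x = -18 + 11t, y = 4, z = 8 - 8t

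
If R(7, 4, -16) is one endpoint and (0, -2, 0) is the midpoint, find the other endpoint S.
S = (2×0 - 7, 2×(-2) - 4, 2×0 - (-16)) = (-7, -8, 16)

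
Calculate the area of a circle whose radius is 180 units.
Area = pi * r²
Area = pi * 180²
Area = pi * 32400
Area = 101787.60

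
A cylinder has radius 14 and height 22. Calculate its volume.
Volume = pi * r² * h
Volume = pi * 14² * 22
Volume = pi * 196 * 22
Volume = pi * 4312
Volume = 13546.55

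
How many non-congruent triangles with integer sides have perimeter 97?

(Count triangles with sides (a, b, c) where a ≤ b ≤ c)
With a ≤ b ≤ c and a + b + c = 97, the triangle inequality a + b > c gives c < 97/2, so c ≤ 48.
Iterate a from 1 to ⌊p/3⌋ = 32; for each a, b ranges from a to ⌊(p−a)/2⌋ with c = p − a − b, keeping only c ≥ b.
Triples: (1, 48, 48), (2, 47, 48), (3, 46, 48), …
Count = 208 triangles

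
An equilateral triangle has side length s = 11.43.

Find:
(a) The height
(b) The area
(a) Height h = s·√3/2 = 11.43·√3/2 = 9.899
(b) Area = (√3/4)·s² = (√3/4)·11.43² = (√3/4)·130.645 = 56.57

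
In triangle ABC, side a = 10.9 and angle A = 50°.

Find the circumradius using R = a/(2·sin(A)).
R = a/(2·sin(A)) = 10.9/(2·sin(50°))
R = 10.9/(2·0.766044) = 10.9/1.532089 = 7.114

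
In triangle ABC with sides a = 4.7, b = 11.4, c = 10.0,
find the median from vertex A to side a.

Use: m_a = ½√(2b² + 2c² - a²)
m_a = ½√(2·11.4² + 2·10.0² - 4.7²)
m_a = ½√(259.92 + 200 - 22.09) = ½√437.83 = 10.46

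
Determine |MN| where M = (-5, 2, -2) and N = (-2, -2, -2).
d = √[(3)² + (-4)² + (0)²] = √25 = 5.0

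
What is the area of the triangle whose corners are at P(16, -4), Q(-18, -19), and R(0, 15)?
Using the coordinate formula: Area = (1/2)|x₁(y₂-y₃) + x₂(y₃-y₁) + x₃(y₁-y₂)|
Area = (1/2)|16((-19)-15) + (-18)(15-(-4)) + 0((-4)-(-19))|
Area = (1/2)|16*(-34) + (-18)*19 + 0*15|
Area = (1/2)|(-544) + (-342) + 0|
Area = (1/2)*886 = 443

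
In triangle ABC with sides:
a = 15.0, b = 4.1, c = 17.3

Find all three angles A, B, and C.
By the law of cosines:
cos(A) = (b² + c² - a²)/(2bc) = 0.642182  →  A = 50.05°
cos(B) = (a² + c² - b²)/(2ac) = 0.977803  →  B = 12.09°
cos(C) = (a² + b² - c²)/(2ab) = -0.467317  →  C = 117.9°
Check: A + B + C = 180.0° ✓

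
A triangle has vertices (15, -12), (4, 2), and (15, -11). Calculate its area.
Using the coordinate formula: Area = (1/2)|x₁(y₂-y₃) + x₂(y₃-y₁) + x₃(y₁-y₂)|
Area = (1/2)|15(2-(-11)) + 4((-11)-(-12)) + 15((-12)-2)|
Area = (1/2)|15*13 + 4*1 + 15*(-14)|
Area = (1/2)|195 + 4 + (-210)|
Area = (1/2)*11 = 5.50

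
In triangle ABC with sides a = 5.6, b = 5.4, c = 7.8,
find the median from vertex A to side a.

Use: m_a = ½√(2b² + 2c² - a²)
m_a = ½√(2·5.4² + 2·7.8² - 5.6²)
m_a = ½√(58.32 + 121.68 - 31.36) = ½√148.64 = 6.096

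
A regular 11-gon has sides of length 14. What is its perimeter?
Perimeter = number of sides * side length
Perimeter = 11 * 14
Perimeter = 154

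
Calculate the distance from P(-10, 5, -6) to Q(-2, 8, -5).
d = √[(8)² + (3)² + (1)²] = √74 = 8.602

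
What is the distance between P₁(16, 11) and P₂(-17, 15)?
Using the distance formula: d = sqrt((x₂-x₁)² + (y₂-y₁)²)
dx = (-17) - 16 = -33
dy = 15 - 11 = 4
d = sqrt((-33)² + 4²) = sqrt(1089 + 16) = sqrt(1105) = 33.24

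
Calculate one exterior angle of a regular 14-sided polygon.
Exterior angle of a regular n-gon = 360/n
Exterior angle = 360/14
Exterior angle = 25.71 degrees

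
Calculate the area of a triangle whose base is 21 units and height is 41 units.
Area = (1/2) * base * height
Area = (1/2) * 21 * 41
Area = 430.50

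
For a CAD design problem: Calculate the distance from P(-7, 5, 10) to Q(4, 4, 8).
d = √[(11)² + (-1)² + (-2)²] = √126 = 11.22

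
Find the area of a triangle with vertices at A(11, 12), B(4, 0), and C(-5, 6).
Using the coordinate formula: Area = (1/2)|x₁(y₂-y₃) + x₂(y₃-y₁) + x₃(y₁-y₂)|
Area = (1/2)|11(0-6) + 4(6-12) + (-5)(12-0)|
Area = (1/2)|11*(-6) + 4*(-6) + (-5)*12|
Area = (1/2)|(-66) + (-24) + (-60)|
Area = (1/2)*150 = 75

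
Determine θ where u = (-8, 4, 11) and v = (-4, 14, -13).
u·v = -55, |u|² = 201, |v|² = 381
cos θ = -55/√76581 ≈ -0.1987
θ ≈ 101.5°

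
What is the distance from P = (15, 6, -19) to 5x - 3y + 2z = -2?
d = |5(15) + (-3)(6) + 2(-19) - (-2)| / √(5² + (-3)² + 2²) = 21/√38 = 3.407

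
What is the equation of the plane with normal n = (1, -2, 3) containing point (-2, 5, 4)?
d = n·P = (1)(-2) + (-2)(5) + (3)(4) = 0
Plane: x - 2y + 3z = 0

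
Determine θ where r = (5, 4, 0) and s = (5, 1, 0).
r·s = 29, |r|² = 41, |s|² = 26
cos θ = 29/√1066 ≈ 0.8882
θ ≈ 27.35°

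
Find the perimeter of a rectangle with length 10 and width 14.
Perimeter = 2 * (length + width)
Perimeter = 2 * (10 + 14)
Perimeter = 2 * 24
Perimeter = 48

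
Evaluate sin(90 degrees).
sin(90 degrees) = 1
Decimal approximation: 1.0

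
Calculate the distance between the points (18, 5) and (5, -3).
Using the distance formula: d = sqrt((x₂-x₁)² + (y₂-y₁)²)
dx = 5 - 18 = -13
dy = (-3) - 5 = -8
d = sqrt((-13)² + (-8)²) = sqrt(169 + 64) = sqrt(233) = 15.26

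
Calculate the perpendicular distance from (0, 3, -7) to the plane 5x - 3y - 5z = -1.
d = |5(0) + (-3)(3) + (-5)(-7) - (-1)| / √(5² + (-3)² + (-5)²) = 27/√59 = 3.515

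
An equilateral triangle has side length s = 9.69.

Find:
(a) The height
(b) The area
(a) Height h = s·√3/2 = 9.69·√3/2 = 8.392
(b) Area = (√3/4)·s² = (√3/4)·9.69² = (√3/4)·93.8961 = 40.66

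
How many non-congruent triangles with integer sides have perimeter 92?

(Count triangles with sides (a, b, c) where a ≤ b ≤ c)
With a ≤ b ≤ c and a + b + c = 92, the triangle inequality a + b > c gives c < 92/2, so c ≤ 45.
Iterate a from 1 to ⌊p/3⌋ = 30; for each a, b ranges from a to ⌊(p−a)/2⌋ with c = p − a − b, keeping only c ≥ b.
Triples: (2, 45, 45), (3, 44, 45), (4, 43, 45), …
Count = 176 triangles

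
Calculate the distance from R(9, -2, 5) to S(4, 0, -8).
d = √[(-5)² + (2)² + (-13)²] = √198 = 14.07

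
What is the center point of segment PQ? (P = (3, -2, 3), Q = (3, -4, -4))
Midpoint = ((3+3)/2, (-2-4)/2, (3-4)/2) = (3, -3, -0.5)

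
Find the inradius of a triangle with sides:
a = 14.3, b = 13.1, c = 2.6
s = (a+b+c)/2 = (14.3+13.1+2.6)/2 = 15
Area = √(s(s-a)(s-b)(s-c)) = √(15·0.7·1.9·12.4) = 15.7283
r = Area/s = 15.7283/15 = 1.049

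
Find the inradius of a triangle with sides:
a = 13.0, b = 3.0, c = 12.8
s = (a+b+c)/2 = (13.0+3.0+12.8)/2 = 14.4
Area = √(s(s-a)(s-b)(s-c)) = √(14.4·1.4·11.4·1.6) = 19.176
r = Area/s = 19.176/14.4 = 1.332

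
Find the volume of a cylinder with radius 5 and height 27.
Volume = pi * r² * h
Volume = pi * 5² * 27
Volume = pi * 25 * 27
Volume = pi * 675
Volume = 2120.58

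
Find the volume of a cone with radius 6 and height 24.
Volume = (1/3) * pi * r² * h
Volume = (1/3) * pi * 6² * 24
Volume = (1/3) * pi * 36 * 24
Volume = (1/3) * pi * 864
Volume = 904.78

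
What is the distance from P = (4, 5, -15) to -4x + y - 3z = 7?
d = |(-4)(4) + 1(5) + (-3)(-15) - (7)| / √((-4)² + 1² + (-3)²) = 27/√26 = 5.295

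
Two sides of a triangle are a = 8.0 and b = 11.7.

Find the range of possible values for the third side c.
By the triangle inequality: |a - b| < c < a + b
|8.0 - 11.7| < c < 8.0 + 11.7
3.7 < c < 19.7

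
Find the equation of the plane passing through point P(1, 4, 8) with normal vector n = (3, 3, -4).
d = n·P = (3)(1) + (3)(4) + (-4)(8) = -17
Plane: 3x + 3y - 4z = -17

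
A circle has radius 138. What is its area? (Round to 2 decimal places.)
Area = pi * r²
Area = pi * 138²
Area = pi * 19044
Area = 59828.49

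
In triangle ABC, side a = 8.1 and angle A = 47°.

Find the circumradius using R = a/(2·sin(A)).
R = a/(2·sin(A)) = 8.1/(2·sin(47°))
R = 8.1/(2·0.731354) = 8.1/1.462707 = 5.538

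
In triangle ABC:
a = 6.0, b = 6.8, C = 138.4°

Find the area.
Using A = ½ab·sin(C):
A = ½·6.0·6.8·sin(138.4°) = ½·40.8·0.663926 = 13.54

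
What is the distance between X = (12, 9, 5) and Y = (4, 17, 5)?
d = √[(-8)² + (8)² + (0)²] = √128 = 11.31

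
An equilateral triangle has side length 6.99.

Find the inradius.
For an equilateral triangle, r = s/(2√3) where s is the side.
r = 6.99/(2√3) = 6.99/3.464102 = 2.018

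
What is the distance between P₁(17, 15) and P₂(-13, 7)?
Using the distance formula: d = sqrt((x₂-x₁)² + (y₂-y₁)²)
dx = (-13) - 17 = -30
dy = 7 - 15 = -8
d = sqrt((-30)² + (-8)²) = sqrt(900 + 64) = sqrt(964) = 31.05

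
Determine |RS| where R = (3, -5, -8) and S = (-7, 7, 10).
d = √[(-10)² + (12)² + (18)²] = √568 = 23.83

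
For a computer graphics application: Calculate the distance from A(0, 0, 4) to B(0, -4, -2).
d = √[(0)² + (-4)² + (-6)²] = √52 = 7.211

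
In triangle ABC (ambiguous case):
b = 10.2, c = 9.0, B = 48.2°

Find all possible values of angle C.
sin(C)/c = sin(B)/b  →  sin(C) = c·sin(B)/b = 9.0·sin(48.2°)/10.2 = 0.657773
C₁ = arcsin(0.657773) = 41.13°,  C₂ = 180° - C₁ = 138.87°
Check C₂: A = 180° - 48.2° - 138.87° = -7.07° ≤ 0, rejected
C = 41.13° (one solution)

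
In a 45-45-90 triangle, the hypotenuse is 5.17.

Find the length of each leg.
In a 45-45-90 triangle, hypotenuse = leg·√2  →  leg = hypotenuse/√2
leg = 5.17/√2 = 3.656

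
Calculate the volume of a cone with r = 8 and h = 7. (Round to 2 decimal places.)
Volume = (1/3) * pi * r² * h
Volume = (1/3) * pi * 8² * 7
Volume = (1/3) * pi * 64 * 7
Volume = (1/3) * pi * 448
Volume = 469.14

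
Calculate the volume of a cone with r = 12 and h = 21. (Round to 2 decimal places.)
Volume = (1/3) * pi * r² * h
Volume = (1/3) * pi * 12² * 21
Volume = (1/3) * pi * 144 * 21
Volume = (1/3) * pi * 3024
Volume = 3166.73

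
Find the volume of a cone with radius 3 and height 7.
Volume = (1/3) * pi * r² * h
Volume = (1/3) * pi * 3² * 7
Volume = (1/3) * pi * 9 * 7
Volume = (1/3) * pi * 63
Volume = 65.97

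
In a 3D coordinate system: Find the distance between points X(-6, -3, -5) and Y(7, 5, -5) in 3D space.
d = √[(13)² + (8)² + (0)²] = √233 = 15.26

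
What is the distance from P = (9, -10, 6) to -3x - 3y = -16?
d = |(-3)(9) + (-3)(-10) + 0(6) - (-16)| / √((-3)² + (-3)² + 0²) = 19/√18 = 4.478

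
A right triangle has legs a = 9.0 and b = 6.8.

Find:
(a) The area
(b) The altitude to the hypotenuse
(a) Area = ½ab = ½·9.0·6.8 = 30.6
(b) Hypotenuse c = √(9.0² + 6.8²) = √127.24 = 11.2801
    Area = ½·c·h_c  →  h_c = 2·Area/c = 2·30.6/11.2801 = 5.425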